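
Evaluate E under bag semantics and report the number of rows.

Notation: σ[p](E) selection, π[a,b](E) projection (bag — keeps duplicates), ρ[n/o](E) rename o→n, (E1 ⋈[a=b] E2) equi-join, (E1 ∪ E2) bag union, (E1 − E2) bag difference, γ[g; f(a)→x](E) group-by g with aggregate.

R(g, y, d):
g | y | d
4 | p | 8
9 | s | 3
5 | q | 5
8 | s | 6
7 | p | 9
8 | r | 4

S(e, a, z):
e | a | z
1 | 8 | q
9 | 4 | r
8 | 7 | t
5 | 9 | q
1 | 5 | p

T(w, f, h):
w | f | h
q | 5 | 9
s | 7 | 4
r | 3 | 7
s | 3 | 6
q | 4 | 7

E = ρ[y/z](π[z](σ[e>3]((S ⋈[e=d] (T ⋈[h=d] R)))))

Stepwise |·|:
  S → 5
  T → 5
  R → 6
  (T ⋈[h=d] R) → 3
  (S ⋈[e=d] (T ⋈[h=d] R)) → 1
  σ[e>3]((S ⋈[e=d] (T ⋈[h=d] R))) → 1
  π[z](σ[e>3]((S ⋈[e=d] (T ⋈[h=d] R)))) → 1
  ρ[y/z](π[z](σ[e>3]((S ⋈[e=d] (T ⋈[h=d] R))))) → 1

|E| = 1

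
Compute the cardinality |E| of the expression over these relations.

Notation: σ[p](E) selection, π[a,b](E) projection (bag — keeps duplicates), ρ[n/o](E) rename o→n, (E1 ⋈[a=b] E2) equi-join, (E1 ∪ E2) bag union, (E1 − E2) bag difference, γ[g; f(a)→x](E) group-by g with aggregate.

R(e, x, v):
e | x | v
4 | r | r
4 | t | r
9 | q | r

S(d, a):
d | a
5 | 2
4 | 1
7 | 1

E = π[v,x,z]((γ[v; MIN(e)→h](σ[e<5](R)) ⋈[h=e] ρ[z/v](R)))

Subexpression sizes:
  R → 3
  σ[e<5](R) → 2
  γ[v; MIN(e)→h](σ[e<5](R)) → 1
  R → 3
  ρ[z/v](R) → 3
  (γ[v; MIN(e)→h](σ[e<5](R)) ⋈[h=e] ρ[z/v](R)) → 2
  π[v,x,z]((γ[v; MIN(e)→h](σ[e<5](R)) ⋈[h=e] ρ[z/v](R))) → 2

|E| = 2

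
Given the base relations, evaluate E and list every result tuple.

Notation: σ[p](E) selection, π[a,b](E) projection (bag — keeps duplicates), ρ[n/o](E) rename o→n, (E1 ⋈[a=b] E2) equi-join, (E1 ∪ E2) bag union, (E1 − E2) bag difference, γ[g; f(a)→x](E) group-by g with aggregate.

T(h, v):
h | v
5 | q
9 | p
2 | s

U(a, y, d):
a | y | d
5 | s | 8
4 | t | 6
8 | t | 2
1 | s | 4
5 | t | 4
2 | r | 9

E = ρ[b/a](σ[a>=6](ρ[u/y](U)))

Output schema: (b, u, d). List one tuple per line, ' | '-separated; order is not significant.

Subexpression sizes:
  U → 6
  ρ[u/y](U) → 6
  σ[a>=6](ρ[u/y](U)) → 1
  ρ[b/a](σ[a>=6](ρ[u/y](U))) → 1

== RESULT ==
b | u | d
8 | t | 2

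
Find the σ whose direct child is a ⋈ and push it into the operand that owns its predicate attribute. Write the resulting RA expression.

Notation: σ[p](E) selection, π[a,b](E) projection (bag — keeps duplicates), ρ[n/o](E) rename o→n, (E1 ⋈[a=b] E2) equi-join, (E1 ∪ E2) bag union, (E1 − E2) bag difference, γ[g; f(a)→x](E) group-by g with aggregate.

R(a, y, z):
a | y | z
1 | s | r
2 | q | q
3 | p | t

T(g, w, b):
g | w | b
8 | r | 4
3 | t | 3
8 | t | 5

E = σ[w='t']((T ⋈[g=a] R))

σ filters on w, owned by the left side.
E' = (σ[w='t'](T) ⋈[g=a] R)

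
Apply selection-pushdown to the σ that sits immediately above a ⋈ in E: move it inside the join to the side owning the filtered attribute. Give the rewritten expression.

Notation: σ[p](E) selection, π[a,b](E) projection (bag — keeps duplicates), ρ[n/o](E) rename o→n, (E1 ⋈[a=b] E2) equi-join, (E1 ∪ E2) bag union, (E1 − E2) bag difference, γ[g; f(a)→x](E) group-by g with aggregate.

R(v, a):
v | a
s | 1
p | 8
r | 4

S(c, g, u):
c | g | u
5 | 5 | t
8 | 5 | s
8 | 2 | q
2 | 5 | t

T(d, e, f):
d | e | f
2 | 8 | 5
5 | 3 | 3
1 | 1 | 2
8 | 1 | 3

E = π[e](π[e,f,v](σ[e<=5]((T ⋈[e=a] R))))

σ filters on e, owned by the left side.
E' = π[e](π[e,f,v]((σ[e<=5](T) ⋈[e=a] R)))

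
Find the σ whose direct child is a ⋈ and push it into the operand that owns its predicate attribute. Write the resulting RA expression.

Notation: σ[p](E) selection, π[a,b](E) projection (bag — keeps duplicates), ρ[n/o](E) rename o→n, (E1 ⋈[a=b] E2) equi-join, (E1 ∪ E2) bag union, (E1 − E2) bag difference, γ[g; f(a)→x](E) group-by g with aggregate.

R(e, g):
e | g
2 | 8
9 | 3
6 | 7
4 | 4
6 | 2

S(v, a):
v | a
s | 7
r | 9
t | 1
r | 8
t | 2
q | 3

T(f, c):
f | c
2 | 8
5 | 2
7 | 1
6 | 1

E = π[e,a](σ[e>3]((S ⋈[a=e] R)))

σ filters on e, owned by the right side.
E' = π[e,a]((S ⋈[a=e] σ[e>3](R)))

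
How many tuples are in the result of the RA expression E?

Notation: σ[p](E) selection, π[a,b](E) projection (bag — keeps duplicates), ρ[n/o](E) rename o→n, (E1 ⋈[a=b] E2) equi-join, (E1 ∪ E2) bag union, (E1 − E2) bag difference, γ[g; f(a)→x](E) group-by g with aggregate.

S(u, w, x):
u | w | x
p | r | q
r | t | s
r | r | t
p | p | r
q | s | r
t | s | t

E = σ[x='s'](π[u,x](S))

Per-node cardinality:
  S → 6
  π[u,x](S) → 6
  σ[x='s'](π[u,x](S)) → 1

|E| = 1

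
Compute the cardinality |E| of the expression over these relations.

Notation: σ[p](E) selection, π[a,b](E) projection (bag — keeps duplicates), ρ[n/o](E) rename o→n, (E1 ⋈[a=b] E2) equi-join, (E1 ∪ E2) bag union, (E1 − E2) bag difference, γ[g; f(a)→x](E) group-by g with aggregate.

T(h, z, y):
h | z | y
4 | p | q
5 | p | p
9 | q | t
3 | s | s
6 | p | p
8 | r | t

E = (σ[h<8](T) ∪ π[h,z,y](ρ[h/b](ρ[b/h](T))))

Per-node cardinality:
  T → 6
  σ[h<8](T) → 4
  T → 6
  ρ[b/h](T) → 6
  ρ[h/b](ρ[b/h](T)) → 6
  π[h,z,y](ρ[h/b](ρ[b/h](T))) → 6
  (σ[h<8](T) ∪ π[h,z,y](ρ[h/b](ρ[b/h](T)))) → 10

|E| = 10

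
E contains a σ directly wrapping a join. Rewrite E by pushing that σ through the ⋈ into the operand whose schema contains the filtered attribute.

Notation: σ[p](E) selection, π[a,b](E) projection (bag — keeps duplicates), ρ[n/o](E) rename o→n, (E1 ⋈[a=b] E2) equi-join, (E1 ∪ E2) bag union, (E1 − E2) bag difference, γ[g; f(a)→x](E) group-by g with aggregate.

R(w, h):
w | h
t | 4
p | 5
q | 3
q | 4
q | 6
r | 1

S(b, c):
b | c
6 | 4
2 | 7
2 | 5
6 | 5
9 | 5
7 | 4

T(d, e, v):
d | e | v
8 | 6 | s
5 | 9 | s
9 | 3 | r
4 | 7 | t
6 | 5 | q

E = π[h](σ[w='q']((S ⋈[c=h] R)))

σ filters on w, owned by the right side.
E' = π[h]((S ⋈[c=h] σ[w='q'](R)))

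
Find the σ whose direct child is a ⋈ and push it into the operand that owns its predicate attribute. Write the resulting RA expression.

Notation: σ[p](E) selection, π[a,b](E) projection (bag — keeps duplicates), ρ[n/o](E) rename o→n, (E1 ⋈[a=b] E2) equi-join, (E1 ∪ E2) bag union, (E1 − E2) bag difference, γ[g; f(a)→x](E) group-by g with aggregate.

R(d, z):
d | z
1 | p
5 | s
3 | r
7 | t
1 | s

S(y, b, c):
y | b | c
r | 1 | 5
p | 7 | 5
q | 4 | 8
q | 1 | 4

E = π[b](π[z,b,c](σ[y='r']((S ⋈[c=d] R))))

σ filters on y, owned by the left side.
E' = π[b](π[z,b,c]((σ[y='r'](S) ⋈[c=d] R)))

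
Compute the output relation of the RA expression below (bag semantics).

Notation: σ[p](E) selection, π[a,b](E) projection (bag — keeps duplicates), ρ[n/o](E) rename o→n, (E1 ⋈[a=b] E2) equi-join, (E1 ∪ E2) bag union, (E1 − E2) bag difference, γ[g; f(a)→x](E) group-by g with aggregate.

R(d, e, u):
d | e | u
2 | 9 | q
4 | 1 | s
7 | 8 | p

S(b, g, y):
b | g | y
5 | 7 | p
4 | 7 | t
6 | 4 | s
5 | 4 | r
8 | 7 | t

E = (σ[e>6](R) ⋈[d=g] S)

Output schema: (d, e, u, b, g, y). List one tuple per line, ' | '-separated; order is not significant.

Per-node cardinality:
  R → 3
  σ[e>6](R) → 2
  S → 5
  (σ[e>6](R) ⋈[d=g] S) → 3

== RESULT ==
d | e | u | b | g | y
7 | 8 | p | 4 | 7 | t
7 | 8 | p | 5 | 7 | p
7 | 8 | p | 8 | 7 | t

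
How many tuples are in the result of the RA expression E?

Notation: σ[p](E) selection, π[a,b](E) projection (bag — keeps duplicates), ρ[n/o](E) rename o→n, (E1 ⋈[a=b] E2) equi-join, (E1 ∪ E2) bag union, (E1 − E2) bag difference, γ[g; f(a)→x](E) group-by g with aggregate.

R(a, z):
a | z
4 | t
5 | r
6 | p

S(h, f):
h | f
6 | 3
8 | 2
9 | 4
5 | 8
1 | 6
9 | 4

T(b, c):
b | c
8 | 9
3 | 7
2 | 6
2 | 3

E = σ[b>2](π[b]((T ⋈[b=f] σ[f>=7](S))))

Row counts bottom-up:
  T → 4
  S → 6
  σ[f>=7](S) → 1
  (T ⋈[b=f] σ[f>=7](S)) → 1
  π[b]((T ⋈[b=f] σ[f>=7](S))) → 1
  σ[b>2](π[b]((T ⋈[b=f] σ[f>=7](S)))) → 1

|E| = 1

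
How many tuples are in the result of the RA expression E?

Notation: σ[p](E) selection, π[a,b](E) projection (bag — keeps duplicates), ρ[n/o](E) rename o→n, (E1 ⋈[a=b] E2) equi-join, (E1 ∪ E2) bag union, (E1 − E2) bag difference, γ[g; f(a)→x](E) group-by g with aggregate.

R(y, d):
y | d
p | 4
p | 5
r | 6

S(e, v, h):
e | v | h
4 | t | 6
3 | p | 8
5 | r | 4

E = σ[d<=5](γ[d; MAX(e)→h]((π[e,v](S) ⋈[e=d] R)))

Row counts bottom-up:
  S → 3
  π[e,v](S) → 3
  R → 3
  (π[e,v](S) ⋈[e=d] R) → 2
  γ[d; MAX(e)→h]((π[e,v](S) ⋈[e=d] R)) → 2
  σ[d<=5](γ[d; MAX(e)→h]((π[e,v](S) ⋈[e=d] R))) → 2

|E| = 2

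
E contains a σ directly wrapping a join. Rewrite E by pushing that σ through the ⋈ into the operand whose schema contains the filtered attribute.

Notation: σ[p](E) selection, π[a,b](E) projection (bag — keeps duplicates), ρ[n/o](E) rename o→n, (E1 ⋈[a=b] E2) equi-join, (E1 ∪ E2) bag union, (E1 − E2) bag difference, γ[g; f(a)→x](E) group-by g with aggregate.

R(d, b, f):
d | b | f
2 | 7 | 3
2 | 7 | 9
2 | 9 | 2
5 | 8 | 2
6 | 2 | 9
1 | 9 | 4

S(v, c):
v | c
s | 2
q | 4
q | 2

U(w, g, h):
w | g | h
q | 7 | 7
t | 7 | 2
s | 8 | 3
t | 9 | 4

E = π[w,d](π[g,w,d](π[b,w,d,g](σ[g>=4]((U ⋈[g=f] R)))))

σ filters on g, owned by the left side.
E' = π[w,d](π[g,w,d](π[b,w,d,g]((σ[g>=4](U) ⋈[g=f] R))))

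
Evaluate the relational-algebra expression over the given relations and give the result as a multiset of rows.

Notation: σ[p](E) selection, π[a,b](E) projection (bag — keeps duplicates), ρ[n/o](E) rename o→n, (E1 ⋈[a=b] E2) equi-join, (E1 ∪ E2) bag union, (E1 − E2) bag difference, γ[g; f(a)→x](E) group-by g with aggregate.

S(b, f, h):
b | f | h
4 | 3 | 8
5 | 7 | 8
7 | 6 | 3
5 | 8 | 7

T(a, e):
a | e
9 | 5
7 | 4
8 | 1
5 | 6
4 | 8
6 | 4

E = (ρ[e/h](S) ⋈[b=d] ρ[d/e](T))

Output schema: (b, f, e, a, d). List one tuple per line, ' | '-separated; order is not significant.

Stepwise |·|:
  S → 4
  ρ[e/h](S) → 4
  T → 6
  ρ[d/e](T) → 6
  (ρ[e/h](S) ⋈[b=d] ρ[d/e](T)) → 4

== RESULT ==
b | f | e | a | d
4 | 3 | 8 | 6 | 4
4 | 3 | 8 | 7 | 4
5 | 7 | 8 | 9 | 5
5 | 8 | 7 | 9 | 5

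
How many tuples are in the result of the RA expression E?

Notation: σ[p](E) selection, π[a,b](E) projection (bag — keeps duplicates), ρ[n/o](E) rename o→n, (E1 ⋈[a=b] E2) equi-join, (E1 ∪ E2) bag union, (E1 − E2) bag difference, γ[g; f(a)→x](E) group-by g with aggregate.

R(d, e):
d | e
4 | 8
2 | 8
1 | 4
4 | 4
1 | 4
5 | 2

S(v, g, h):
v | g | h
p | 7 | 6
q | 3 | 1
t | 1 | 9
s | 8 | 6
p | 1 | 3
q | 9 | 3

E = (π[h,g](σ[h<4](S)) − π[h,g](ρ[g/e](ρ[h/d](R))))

Stepwise |·|:
  S → 6
  σ[h<4](S) → 3
  π[h,g](σ[h<4](S)) → 3
  R → 6
  ρ[h/d](R) → 6
  ρ[g/e](ρ[h/d](R)) → 6
  π[h,g](ρ[g/e](ρ[h/d](R))) → 6
  (π[h,g](σ[h<4](S)) − π[h,g](ρ[g/e](ρ[h/d](R)))) → 3

|E| = 3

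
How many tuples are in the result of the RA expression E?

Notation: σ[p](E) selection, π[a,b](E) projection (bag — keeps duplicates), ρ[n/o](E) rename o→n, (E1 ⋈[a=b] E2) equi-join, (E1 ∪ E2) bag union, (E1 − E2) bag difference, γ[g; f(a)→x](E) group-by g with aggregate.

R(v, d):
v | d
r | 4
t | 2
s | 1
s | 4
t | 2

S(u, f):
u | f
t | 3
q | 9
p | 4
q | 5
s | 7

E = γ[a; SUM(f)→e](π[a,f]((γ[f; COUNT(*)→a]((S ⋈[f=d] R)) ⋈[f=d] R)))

Per-node cardinality:
  S → 5
  R → 5
  (S ⋈[f=d] R) → 2
  γ[f; COUNT(*)→a]((S ⋈[f=d] R)) → 1
  R → 5
  (γ[f; COUNT(*)→a]((S ⋈[f=d] R)) ⋈[f=d] R) → 2
  π[a,f]((γ[f; COUNT(*)→a]((S ⋈[f=d] R)) ⋈[f=d] R)) → 2
  γ[a; SUM(f)→e](π[a,f]((γ[f; COUNT(*)→a]((S ⋈[f=d] R)) ⋈[f=d] R))) → 1

|E| = 1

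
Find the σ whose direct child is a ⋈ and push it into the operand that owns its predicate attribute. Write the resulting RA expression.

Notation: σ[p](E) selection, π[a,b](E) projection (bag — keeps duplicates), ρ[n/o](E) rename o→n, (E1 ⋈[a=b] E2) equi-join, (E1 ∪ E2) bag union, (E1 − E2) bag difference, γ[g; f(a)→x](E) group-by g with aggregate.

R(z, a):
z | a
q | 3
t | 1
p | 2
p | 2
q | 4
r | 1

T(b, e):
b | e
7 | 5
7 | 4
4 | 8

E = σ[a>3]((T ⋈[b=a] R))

σ filters on a, owned by the right side.
E' = (T ⋈[b=a] σ[a>3](R))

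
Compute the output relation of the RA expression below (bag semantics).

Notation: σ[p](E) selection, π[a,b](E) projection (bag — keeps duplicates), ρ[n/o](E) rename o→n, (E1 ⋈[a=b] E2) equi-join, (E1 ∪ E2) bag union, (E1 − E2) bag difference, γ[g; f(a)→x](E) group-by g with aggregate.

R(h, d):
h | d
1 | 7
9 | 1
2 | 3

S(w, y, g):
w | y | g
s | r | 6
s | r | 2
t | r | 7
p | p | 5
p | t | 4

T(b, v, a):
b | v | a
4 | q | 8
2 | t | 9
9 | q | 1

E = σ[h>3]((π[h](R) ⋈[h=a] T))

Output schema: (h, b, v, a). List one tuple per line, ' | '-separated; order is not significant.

Subexpression sizes:
  R → 3
  π[h](R) → 3
  T → 3
  (π[h](R) ⋈[h=a] T) → 2
  σ[h>3]((π[h](R) ⋈[h=a] T)) → 1

== RESULT ==
h | b | v | a
9 | 2 | t | 9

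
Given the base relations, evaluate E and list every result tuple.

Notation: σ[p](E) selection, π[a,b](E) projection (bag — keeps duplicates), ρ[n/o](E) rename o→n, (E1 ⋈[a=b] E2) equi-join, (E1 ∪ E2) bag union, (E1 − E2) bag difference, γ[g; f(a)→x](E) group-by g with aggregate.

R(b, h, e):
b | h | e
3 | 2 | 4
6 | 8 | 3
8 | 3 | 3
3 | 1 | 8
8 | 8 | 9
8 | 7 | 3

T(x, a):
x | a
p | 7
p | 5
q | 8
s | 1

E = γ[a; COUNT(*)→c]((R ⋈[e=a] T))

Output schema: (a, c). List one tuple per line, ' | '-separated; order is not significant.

Stepwise |·|:
  R → 6
  T → 4
  (R ⋈[e=a] T) → 1
  γ[a; COUNT(*)→c]((R ⋈[e=a] T)) → 1

== RESULT ==
a | c
8 | 1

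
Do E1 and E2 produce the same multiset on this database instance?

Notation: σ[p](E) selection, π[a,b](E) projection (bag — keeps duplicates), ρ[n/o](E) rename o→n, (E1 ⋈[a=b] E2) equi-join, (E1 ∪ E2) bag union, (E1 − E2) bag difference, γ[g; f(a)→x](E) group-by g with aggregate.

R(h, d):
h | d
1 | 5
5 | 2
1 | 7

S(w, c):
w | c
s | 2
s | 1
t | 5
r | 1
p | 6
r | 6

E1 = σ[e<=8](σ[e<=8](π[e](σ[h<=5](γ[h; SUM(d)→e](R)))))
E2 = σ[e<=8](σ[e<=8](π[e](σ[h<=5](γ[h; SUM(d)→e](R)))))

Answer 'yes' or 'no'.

E1 subexpression sizes:
  R → 3
  γ[h; SUM(d)→e](R) → 2
  σ[h<=5](γ[h; SUM(d)→e](R)) → 2
  π[e](σ[h<=5](γ[h; SUM(d)→e](R))) → 2
  σ[e<=8](π[e](σ[h<=5](γ[h; SUM(d)→e](R)))) → 1
  σ[e<=8](σ[e<=8](π[e](σ[h<=5](γ[h; SUM(d)→e](R))))) → 1
E2 subexpression sizes:
  R → 3
  γ[h; SUM(d)→e](R) → 2
  σ[h<=5](γ[h; SUM(d)→e](R)) → 2
  π[e](σ[h<=5](γ[h; SUM(d)→e](R))) → 2
  σ[e<=8](π[e](σ[h<=5](γ[h; SUM(d)→e](R)))) → 1
  σ[e<=8](σ[e<=8](π[e](σ[h<=5](γ[h; SUM(d)→e](R))))) → 1

E1 and E2 produce the same multiset:
e
2

yes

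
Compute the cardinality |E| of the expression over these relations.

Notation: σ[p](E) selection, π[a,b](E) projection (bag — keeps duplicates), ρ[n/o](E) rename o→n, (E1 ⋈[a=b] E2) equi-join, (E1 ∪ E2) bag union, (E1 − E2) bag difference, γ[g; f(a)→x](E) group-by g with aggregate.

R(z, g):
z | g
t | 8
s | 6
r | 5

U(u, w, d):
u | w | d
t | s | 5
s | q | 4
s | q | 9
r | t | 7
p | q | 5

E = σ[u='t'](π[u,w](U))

Per-node cardinality:
  U → 5
  π[u,w](U) → 5
  σ[u='t'](π[u,w](U)) → 1

|E| = 1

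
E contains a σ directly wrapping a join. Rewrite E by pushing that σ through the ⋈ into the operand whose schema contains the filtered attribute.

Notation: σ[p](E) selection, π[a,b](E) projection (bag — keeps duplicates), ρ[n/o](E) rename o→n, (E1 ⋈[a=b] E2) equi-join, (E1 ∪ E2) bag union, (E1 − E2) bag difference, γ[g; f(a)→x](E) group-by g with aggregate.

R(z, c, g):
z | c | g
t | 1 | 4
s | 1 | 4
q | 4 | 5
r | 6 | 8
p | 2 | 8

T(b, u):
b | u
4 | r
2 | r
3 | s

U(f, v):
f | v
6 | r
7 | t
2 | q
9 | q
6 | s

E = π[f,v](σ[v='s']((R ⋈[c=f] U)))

σ filters on v, owned by the right side.
E' = π[f,v]((R ⋈[c=f] σ[v='s'](U)))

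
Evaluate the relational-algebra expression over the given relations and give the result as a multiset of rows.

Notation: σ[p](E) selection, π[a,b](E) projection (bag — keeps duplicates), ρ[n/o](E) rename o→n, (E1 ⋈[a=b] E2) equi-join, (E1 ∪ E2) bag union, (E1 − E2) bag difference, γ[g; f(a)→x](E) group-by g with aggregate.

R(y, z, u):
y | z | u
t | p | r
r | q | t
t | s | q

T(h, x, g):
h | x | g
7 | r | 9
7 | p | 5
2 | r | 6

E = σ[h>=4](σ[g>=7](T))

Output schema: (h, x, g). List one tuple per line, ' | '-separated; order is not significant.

Per-node cardinality:
  T → 3
  σ[g>=7](T) → 1
  σ[h>=4](σ[g>=7](T)) → 1

== RESULT ==
h | x | g
7 | r | 9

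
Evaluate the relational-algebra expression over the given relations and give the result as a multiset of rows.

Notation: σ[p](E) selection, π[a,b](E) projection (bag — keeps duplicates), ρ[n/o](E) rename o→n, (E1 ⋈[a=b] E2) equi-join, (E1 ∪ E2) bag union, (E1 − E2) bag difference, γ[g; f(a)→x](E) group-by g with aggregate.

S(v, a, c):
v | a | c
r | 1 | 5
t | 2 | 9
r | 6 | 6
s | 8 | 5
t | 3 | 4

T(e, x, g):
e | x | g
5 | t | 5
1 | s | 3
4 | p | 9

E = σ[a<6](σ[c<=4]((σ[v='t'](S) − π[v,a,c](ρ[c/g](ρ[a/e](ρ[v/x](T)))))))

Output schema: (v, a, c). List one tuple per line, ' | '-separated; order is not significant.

Subexpression sizes:
  S → 5
  σ[v='t'](S) → 2
  T → 3
  ρ[v/x](T) → 3
  ρ[a/e](ρ[v/x](T)) → 3
  ρ[c/g](ρ[a/e](ρ[v/x](T))) → 3
  π[v,a,c](ρ[c/g](ρ[a/e](ρ[v/x](T)))) → 3
  (σ[v='t'](S) − π[v,a,c](ρ[c/g](ρ[a/e](ρ[v/x](T))))) → 2
  σ[c<=4]((σ[v='t'](S) − π[v,a,c](ρ[c/g](ρ[a/e](ρ[v/x](T)))))) → 1
  σ[a<6](σ[c<=4]((σ[v='t'](S) − π[v,a,c](ρ[c/g](ρ[a/e](ρ[v/x](T))))))) → 1

== RESULT ==
v | a | c
t | 3 | 4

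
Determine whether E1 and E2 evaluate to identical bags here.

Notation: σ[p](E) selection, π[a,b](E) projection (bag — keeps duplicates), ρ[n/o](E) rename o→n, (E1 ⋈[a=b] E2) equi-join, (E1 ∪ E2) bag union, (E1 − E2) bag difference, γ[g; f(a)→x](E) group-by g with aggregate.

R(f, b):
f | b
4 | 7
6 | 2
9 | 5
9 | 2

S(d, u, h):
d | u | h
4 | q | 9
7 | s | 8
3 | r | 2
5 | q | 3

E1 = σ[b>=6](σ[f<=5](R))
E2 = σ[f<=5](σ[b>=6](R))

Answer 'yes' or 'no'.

E1 subexpression sizes:
  R → 4
  σ[f<=5](R) → 1
  σ[b>=6](σ[f<=5](R)) → 1
E2 subexpression sizes:
  R → 4
  σ[b>=6](R) → 1
  σ[f<=5](σ[b>=6](R)) → 1

E1 and E2 produce the same multiset:
f | b
4 | 7

yes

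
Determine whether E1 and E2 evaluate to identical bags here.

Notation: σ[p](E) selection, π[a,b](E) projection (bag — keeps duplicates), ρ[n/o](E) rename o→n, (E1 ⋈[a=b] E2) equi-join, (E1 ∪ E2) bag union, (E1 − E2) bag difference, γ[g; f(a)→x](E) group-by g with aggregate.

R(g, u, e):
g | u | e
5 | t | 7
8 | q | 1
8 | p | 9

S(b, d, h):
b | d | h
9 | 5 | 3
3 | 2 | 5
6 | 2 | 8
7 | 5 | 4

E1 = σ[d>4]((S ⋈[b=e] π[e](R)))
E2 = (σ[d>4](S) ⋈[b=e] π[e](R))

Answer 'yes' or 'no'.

E1 row counts bottom-up:
  S → 4
  R → 3
  π[e](R) → 3
  (S ⋈[b=e] π[e](R)) → 2
  σ[d>4]((S ⋈[b=e] π[e](R))) → 2
E2 row counts bottom-up:
  S → 4
  σ[d>4](S) → 2
  R → 3
  π[e](R) → 3
  (σ[d>4](S) ⋈[b=e] π[e](R)) → 2

E1 and E2 produce the same multiset:
b | d | h | e
7 | 5 | 4 | 7
9 | 5 | 3 | 9

yes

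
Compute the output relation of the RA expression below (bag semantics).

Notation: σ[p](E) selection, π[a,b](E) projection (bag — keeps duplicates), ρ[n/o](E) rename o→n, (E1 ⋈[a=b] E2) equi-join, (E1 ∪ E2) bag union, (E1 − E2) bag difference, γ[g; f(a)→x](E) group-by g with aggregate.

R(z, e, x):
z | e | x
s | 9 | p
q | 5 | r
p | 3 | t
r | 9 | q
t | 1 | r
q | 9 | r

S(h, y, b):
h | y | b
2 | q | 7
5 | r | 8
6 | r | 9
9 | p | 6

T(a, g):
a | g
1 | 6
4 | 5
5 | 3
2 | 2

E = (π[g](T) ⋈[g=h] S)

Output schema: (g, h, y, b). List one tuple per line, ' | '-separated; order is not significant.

Subexpression sizes:
  T → 4
  π[g](T) → 4
  S → 4
  (π[g](T) ⋈[g=h] S) → 3

== RESULT ==
g | h | y | b
2 | 2 | q | 7
5 | 5 | r | 8
6 | 6 | r | 9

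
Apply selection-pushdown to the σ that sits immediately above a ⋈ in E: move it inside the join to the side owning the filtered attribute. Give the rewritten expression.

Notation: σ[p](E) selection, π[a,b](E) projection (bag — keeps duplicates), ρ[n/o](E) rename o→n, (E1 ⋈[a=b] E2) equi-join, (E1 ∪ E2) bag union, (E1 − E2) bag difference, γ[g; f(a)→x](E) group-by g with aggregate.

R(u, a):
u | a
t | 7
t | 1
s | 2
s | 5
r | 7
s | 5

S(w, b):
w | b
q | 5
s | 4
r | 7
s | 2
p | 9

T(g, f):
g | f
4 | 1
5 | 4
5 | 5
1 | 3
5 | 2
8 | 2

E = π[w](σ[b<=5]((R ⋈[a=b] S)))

σ filters on b, owned by the right side.
E' = π[w]((R ⋈[a=b] σ[b<=5](S)))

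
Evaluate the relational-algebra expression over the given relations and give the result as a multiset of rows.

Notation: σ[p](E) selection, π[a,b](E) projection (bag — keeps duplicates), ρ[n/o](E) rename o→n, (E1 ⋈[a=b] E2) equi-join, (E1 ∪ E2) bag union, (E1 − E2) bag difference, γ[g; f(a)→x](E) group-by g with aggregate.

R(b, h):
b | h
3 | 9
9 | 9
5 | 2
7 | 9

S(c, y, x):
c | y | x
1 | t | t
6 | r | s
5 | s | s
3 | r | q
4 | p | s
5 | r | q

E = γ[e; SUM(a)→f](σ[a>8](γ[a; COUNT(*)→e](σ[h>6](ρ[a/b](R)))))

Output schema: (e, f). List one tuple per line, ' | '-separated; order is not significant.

Subexpression sizes:
  R → 4
  ρ[a/b](R) → 4
  σ[h>6](ρ[a/b](R)) → 3
  γ[a; COUNT(*)→e](σ[h>6](ρ[a/b](R))) → 3
  σ[a>8](γ[a; COUNT(*)→e](σ[h>6](ρ[a/b](R)))) → 1
  γ[e; SUM(a)→f](σ[a>8](γ[a; COUNT(*)→e](σ[h>6](ρ[a/b](R))))) → 1

== RESULT ==
e | f
1 | 9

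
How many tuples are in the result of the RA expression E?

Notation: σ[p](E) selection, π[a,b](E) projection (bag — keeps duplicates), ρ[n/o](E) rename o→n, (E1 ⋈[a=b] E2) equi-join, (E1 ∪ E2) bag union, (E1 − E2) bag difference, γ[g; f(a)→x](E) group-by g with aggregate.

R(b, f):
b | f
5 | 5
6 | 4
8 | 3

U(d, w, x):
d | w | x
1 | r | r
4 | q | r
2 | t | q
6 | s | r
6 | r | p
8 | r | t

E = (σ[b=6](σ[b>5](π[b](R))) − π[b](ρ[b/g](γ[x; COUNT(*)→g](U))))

Per-node cardinality:
  R → 3
  π[b](R) → 3
  σ[b>5](π[b](R)) → 2
  σ[b=6](σ[b>5](π[b](R))) → 1
  U → 6
  γ[x; COUNT(*)→g](U) → 4
  ρ[b/g](γ[x; COUNT(*)→g](U)) → 4
  π[b](ρ[b/g](γ[x; COUNT(*)→g](U))) → 4
  (σ[b=6](σ[b>5](π[b](R))) − π[b](ρ[b/g](γ[x; COUNT(*)→g](U)))) → 1

|E| = 1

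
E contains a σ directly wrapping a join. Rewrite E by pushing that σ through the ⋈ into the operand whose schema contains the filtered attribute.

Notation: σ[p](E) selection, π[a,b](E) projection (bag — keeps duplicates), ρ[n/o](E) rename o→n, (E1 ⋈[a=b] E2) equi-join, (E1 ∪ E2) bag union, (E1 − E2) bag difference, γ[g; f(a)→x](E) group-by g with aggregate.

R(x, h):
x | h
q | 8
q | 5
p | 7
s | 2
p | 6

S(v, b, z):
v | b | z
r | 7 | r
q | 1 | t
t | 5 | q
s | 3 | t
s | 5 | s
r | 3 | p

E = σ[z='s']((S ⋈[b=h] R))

σ filters on z, owned by the left side.
E' = (σ[z='s'](S) ⋈[b=h] R)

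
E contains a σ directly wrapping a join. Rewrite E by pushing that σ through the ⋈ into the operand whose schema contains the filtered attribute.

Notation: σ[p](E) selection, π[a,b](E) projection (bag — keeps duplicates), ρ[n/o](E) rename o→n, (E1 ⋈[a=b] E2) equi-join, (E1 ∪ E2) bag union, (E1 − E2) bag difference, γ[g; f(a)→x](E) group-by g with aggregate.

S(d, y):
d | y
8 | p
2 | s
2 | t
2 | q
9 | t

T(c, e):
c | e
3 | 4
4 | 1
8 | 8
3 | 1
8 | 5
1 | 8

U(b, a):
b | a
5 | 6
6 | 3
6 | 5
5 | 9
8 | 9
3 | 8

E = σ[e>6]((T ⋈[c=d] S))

σ filters on e, owned by the left side.
E' = (σ[e>6](T) ⋈[c=d] S)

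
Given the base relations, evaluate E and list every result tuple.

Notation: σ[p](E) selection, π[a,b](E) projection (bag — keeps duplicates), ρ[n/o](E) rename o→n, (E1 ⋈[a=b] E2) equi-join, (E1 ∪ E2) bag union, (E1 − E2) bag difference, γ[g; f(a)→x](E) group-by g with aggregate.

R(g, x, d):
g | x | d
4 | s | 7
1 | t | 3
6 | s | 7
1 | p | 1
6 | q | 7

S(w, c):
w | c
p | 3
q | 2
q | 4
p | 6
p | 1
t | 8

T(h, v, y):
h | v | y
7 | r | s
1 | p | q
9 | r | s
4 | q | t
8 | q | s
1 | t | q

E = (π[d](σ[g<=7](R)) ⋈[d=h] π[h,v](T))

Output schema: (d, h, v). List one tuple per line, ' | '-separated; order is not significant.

Row counts bottom-up:
  R → 5
  σ[g<=7](R) → 5
  π[d](σ[g<=7](R)) → 5
  T → 6
  π[h,v](T) → 6
  (π[d](σ[g<=7](R)) ⋈[d=h] π[h,v](T)) → 5

== RESULT ==
d | h | v
1 | 1 | p
1 | 1 | t
7 | 7 | r
7 | 7 | r
7 | 7 | r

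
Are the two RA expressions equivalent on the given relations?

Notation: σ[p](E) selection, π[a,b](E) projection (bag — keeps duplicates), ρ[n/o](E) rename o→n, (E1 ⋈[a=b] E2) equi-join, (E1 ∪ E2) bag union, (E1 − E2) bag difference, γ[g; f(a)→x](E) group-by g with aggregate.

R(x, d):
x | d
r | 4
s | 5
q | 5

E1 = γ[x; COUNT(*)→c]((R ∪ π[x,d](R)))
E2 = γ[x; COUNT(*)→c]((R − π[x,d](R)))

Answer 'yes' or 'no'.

E1 per-node cardinality:
  R → 3
  R → 3
  π[x,d](R) → 3
  (R ∪ π[x,d](R)) → 6
  γ[x; COUNT(*)→c]((R ∪ π[x,d](R))) → 3
E2 per-node cardinality:
  R → 3
  R → 3
  π[x,d](R) → 3
  (R − π[x,d](R)) → 0
  γ[x; COUNT(*)→c]((R − π[x,d](R))) → 0

E1 result:
x | c
q | 2
r | 2
s | 2
E2 result:
x | c
(0 rows)
Witness: ('r', 2) appears 1× in E1 but 0× in E2.

no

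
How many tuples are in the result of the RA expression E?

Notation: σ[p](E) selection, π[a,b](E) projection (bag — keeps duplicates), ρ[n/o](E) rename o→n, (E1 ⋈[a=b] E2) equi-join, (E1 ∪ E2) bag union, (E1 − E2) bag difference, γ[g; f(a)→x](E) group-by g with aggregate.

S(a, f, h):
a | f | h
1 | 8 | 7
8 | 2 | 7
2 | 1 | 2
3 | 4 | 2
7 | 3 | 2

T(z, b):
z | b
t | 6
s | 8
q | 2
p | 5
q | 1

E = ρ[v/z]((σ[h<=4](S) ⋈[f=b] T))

Subexpression sizes:
  S → 5
  σ[h<=4](S) → 3
  T → 5
  (σ[h<=4](S) ⋈[f=b] T) → 1
  ρ[v/z]((σ[h<=4](S) ⋈[f=b] T)) → 1

|E| = 1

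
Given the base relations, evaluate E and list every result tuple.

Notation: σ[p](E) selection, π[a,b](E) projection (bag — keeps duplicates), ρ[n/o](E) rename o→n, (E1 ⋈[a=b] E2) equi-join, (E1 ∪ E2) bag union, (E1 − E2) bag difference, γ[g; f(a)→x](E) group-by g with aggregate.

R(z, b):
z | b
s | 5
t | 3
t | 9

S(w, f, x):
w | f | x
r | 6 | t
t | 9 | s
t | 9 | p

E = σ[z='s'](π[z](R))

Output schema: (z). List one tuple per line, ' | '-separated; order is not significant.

Row counts bottom-up:
  R → 3
  π[z](R) → 3
  σ[z='s'](π[z](R)) → 1

== RESULT ==
z
s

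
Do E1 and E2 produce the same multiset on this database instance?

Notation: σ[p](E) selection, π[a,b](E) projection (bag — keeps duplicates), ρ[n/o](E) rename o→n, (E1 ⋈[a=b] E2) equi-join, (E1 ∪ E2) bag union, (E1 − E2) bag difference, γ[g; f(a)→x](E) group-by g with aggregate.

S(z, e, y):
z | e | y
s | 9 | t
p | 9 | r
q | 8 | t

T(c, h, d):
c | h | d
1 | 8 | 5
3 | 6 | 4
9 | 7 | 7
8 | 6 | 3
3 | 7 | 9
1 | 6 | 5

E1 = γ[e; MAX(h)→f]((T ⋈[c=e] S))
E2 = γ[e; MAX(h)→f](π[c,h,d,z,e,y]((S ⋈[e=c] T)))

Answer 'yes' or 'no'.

E1 row counts bottom-up:
  T → 6
  S → 3
  (T ⋈[c=e] S) → 3
  γ[e; MAX(h)→f]((T ⋈[c=e] S)) → 2
E2 row counts bottom-up:
  S → 3
  T → 6
  (S ⋈[e=c] T) → 3
  π[c,h,d,z,e,y]((S ⋈[e=c] T)) → 3
  γ[e; MAX(h)→f](π[c,h,d,z,e,y]((S ⋈[e=c] T))) → 2

E1 and E2 produce the same multiset:
e | f
8 | 6
9 | 7

yes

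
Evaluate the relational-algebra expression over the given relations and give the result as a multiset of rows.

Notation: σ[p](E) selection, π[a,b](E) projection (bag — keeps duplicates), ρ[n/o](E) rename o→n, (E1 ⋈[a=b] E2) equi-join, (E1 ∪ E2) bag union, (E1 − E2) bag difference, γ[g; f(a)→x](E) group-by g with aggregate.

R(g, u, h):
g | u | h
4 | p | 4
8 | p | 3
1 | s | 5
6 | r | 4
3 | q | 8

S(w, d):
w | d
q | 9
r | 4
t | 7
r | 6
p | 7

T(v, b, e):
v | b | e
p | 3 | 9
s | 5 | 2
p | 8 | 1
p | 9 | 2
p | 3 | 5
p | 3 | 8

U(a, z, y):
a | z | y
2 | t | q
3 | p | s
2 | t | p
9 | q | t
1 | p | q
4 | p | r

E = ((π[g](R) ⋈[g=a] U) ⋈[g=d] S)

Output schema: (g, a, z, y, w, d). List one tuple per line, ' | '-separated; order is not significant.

Per-node cardinality:
  R → 5
  π[g](R) → 5
  U → 6
  (π[g](R) ⋈[g=a] U) → 3
  S → 5
  ((π[g](R) ⋈[g=a] U) ⋈[g=d] S) → 1

== RESULT ==
g | a | z | y | w | d
4 | 4 | p | r | r | 4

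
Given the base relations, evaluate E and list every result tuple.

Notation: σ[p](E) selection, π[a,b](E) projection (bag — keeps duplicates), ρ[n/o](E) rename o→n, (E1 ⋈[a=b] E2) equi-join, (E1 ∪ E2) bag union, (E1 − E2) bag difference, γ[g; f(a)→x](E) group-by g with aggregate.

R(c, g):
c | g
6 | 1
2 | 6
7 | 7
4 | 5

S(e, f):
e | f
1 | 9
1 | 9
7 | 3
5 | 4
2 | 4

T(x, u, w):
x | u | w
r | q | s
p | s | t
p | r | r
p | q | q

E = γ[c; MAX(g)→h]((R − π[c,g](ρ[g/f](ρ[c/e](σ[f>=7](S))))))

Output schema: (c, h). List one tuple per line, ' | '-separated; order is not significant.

Stepwise |·|:
  R → 4
  S → 5
  σ[f>=7](S) → 2
  ρ[c/e](σ[f>=7](S)) → 2
  ρ[g/f](ρ[c/e](σ[f>=7](S))) → 2
  π[c,g](ρ[g/f](ρ[c/e](σ[f>=7](S)))) → 2
  (R − π[c,g](ρ[g/f](ρ[c/e](σ[f>=7](S))))) → 4
  γ[c; MAX(g)→h]((R − π[c,g](ρ[g/f](ρ[c/e](σ[f>=7](S)))))) → 4

== RESULT ==
c | h
2 | 6
4 | 5
6 | 1
7 | 7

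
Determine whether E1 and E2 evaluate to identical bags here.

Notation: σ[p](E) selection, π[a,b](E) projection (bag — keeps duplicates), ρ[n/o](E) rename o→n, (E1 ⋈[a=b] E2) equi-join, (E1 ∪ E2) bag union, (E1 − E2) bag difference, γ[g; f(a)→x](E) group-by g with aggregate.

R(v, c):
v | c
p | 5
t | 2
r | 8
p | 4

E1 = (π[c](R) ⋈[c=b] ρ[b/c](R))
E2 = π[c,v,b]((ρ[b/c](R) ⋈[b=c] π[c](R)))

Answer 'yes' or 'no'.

E1 subexpression sizes:
  R → 4
  π[c](R) → 4
  R → 4
  ρ[b/c](R) → 4
  (π[c](R) ⋈[c=b] ρ[b/c](R)) → 4
E2 subexpression sizes:
  R → 4
  ρ[b/c](R) → 4
  R → 4
  π[c](R) → 4
  (ρ[b/c](R) ⋈[b=c] π[c](R)) → 4
  π[c,v,b]((ρ[b/c](R) ⋈[b=c] π[c](R))) → 4

E1 and E2 produce the same multiset:
c | v | b
2 | t | 2
4 | p | 4
5 | p | 5
8 | r | 8

yes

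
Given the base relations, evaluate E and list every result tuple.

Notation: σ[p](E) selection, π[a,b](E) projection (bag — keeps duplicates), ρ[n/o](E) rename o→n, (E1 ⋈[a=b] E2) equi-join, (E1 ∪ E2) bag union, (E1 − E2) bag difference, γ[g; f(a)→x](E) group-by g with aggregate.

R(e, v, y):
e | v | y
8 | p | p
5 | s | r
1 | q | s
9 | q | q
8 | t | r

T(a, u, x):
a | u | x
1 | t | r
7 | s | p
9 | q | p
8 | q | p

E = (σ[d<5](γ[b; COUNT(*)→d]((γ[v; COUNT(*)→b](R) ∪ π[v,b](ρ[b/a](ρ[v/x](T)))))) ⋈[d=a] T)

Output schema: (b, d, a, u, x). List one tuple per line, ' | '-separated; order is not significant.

Row counts bottom-up:
  R → 5
  γ[v; COUNT(*)→b](R) → 4
  T → 4
  ρ[v/x](T) → 4
  ρ[b/a](ρ[v/x](T)) → 4
  π[v,b](ρ[b/a](ρ[v/x](T))) → 4
  (γ[v; COUNT(*)→b](R) ∪ π[v,b](ρ[b/a](ρ[v/x](T)))) → 8
  γ[b; COUNT(*)→d]((γ[v; COUNT(*)→b](R) ∪ π[v,b](ρ[b/a](ρ[v/x](T))))) → 5
  σ[d<5](γ[b; COUNT(*)→d]((γ[v; COUNT(*)→b](R) ∪ π[v,b](ρ[b/a](ρ[v/x](T)))))) → 5
  T → 4
  (σ[d<5](γ[b; COUNT(*)→d]((γ[v; COUNT(*)→b](R) ∪ π[v,b](ρ[b/a](ρ[v/x](T)))))) ⋈[d=a] T) → 4

== RESULT ==
b | d | a | u | x
2 | 1 | 1 | t | r
7 | 1 | 1 | t | r
8 | 1 | 1 | t | r
9 | 1 | 1 | t | r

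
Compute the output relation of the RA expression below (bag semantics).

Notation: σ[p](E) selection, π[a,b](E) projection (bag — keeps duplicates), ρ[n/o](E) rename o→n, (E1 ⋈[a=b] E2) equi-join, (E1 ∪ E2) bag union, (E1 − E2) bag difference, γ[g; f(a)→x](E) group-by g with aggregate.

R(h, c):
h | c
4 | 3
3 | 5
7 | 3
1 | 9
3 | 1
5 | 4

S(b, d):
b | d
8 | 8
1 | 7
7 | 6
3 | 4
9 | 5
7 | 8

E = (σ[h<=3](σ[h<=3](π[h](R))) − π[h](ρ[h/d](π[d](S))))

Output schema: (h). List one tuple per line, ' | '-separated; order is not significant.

Stepwise |·|:
  R → 6
  π[h](R) → 6
  σ[h<=3](π[h](R)) → 3
  σ[h<=3](σ[h<=3](π[h](R))) → 3
  S → 6
  π[d](S) → 6
  ρ[h/d](π[d](S)) → 6
  π[h](ρ[h/d](π[d](S))) → 6
  (σ[h<=3](σ[h<=3](π[h](R))) − π[h](ρ[h/d](π[d](S)))) → 3

== RESULT ==
h
1
3
3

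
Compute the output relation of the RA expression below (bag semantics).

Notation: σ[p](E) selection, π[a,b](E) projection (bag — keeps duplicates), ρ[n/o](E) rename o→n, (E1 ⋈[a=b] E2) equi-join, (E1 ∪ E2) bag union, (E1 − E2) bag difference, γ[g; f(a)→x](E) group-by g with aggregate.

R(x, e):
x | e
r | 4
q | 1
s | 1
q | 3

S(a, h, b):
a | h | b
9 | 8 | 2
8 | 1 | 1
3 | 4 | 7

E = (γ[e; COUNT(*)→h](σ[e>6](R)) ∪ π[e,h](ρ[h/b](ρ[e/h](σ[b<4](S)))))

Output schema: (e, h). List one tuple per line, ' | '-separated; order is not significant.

Per-node cardinality:
  R → 4
  σ[e>6](R) → 0
  γ[e; COUNT(*)→h](σ[e>6](R)) → 0
  S → 3
  σ[b<4](S) → 2
  ρ[e/h](σ[b<4](S)) → 2
  ρ[h/b](ρ[e/h](σ[b<4](S))) → 2
  π[e,h](ρ[h/b](ρ[e/h](σ[b<4](S)))) → 2
  (γ[e; COUNT(*)→h](σ[e>6](R)) ∪ π[e,h](ρ[h/b](ρ[e/h](σ[b<4](S))))) → 2

== RESULT ==
e | h
1 | 1
8 | 2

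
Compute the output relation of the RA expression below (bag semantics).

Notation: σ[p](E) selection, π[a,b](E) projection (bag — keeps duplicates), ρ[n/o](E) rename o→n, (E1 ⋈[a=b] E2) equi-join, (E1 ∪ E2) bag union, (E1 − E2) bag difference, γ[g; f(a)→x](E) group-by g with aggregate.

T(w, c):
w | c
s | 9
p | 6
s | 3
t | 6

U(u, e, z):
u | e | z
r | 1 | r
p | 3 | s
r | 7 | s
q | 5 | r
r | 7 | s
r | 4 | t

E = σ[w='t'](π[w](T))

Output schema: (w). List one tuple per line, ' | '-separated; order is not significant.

Stepwise |·|:
  T → 4
  π[w](T) → 4
  σ[w='t'](π[w](T)) → 1

== RESULT ==
w
t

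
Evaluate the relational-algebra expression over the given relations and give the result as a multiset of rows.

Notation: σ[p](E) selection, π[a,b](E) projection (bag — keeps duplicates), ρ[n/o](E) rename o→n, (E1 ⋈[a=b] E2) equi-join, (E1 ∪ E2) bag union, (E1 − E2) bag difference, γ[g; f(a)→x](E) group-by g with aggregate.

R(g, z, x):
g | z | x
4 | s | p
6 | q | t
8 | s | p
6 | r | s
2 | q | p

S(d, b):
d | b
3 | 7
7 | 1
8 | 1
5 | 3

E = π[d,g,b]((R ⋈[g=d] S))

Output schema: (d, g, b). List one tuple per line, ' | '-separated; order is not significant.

Per-node cardinality:
  R → 5
  S → 4
  (R ⋈[g=d] S) → 1
  π[d,g,b]((R ⋈[g=d] S)) → 1

== RESULT ==
d | g | b
8 | 8 | 1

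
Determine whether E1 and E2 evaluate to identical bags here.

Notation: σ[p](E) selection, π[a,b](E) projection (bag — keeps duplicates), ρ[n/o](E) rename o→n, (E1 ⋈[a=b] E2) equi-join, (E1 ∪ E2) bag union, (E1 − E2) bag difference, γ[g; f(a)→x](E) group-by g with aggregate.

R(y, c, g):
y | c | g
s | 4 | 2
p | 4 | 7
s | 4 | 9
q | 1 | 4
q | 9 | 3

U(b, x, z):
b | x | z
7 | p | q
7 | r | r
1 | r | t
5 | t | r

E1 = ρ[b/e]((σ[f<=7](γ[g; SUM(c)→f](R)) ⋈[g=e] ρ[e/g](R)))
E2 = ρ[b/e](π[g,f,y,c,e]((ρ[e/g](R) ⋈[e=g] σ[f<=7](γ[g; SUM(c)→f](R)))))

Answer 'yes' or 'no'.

E1 per-node cardinality:
  R → 5
  γ[g; SUM(c)→f](R) → 5
  σ[f<=7](γ[g; SUM(c)→f](R)) → 4
  R → 5
  ρ[e/g](R) → 5
  (σ[f<=7](γ[g; SUM(c)→f](R)) ⋈[g=e] ρ[e/g](R)) → 4
  ρ[b/e]((σ[f<=7](γ[g; SUM(c)→f](R)) ⋈[g=e] ρ[e/g](R))) → 4
E2 per-node cardinality:
  R → 5
  ρ[e/g](R) → 5
  R → 5
  γ[g; SUM(c)→f](R) → 5
  σ[f<=7](γ[g; SUM(c)→f](R)) → 4
  (ρ[e/g](R) ⋈[e=g] σ[f<=7](γ[g; SUM(c)→f](R))) → 4
  π[g,f,y,c,e]((ρ[e/g](R) ⋈[e=g] σ[f<=7](γ[g; SUM(c)→f](R)))) → 4
  ρ[b/e](π[g,f,y,c,e]((ρ[e/g](R) ⋈[e=g] σ[f<=7](γ[g; SUM(c)→f](R))))) → 4

E1 and E2 produce the same multiset:
g | f | y | c | b
2 | 4 | s | 4 | 2
4 | 1 | q | 1 | 4
7 | 4 | p | 4 | 7
9 | 4 | s | 4 | 9

yes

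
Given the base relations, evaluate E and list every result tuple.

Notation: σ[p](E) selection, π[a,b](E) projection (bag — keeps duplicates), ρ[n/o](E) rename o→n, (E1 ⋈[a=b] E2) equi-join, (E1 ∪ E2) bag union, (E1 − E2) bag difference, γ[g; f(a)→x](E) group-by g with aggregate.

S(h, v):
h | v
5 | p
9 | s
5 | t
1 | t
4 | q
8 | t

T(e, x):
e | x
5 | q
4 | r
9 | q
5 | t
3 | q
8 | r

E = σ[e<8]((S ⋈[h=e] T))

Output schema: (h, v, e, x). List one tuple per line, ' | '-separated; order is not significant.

Per-node cardinality:
  S → 6
  T → 6
  (S ⋈[h=e] T) → 7
  σ[e<8]((S ⋈[h=e] T)) → 5

== RESULT ==
h | v | e | x
4 | q | 4 | r
5 | p | 5 | q
5 | p | 5 | t
5 | t | 5 | q
5 | t | 5 | t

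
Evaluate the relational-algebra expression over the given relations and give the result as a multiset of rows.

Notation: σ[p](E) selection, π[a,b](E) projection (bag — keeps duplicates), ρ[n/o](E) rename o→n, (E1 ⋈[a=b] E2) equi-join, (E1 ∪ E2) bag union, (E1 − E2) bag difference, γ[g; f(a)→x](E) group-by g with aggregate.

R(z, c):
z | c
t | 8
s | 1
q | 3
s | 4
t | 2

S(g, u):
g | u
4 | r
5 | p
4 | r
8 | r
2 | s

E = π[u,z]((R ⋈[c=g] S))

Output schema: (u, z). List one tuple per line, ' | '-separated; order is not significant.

Subexpression sizes:
  R → 5
  S → 5
  (R ⋈[c=g] S) → 4
  π[u,z]((R ⋈[c=g] S)) → 4

== RESULT ==
u | z
r | s
r | s
r | t
s | t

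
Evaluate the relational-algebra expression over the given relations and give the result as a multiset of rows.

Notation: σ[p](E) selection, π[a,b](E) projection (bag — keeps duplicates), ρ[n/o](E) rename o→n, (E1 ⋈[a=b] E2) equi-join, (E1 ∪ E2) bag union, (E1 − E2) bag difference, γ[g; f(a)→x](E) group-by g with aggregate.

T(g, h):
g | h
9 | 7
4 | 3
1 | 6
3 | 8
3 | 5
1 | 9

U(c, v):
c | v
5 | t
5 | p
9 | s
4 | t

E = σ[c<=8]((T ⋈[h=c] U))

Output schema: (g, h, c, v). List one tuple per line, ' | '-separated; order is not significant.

Per-node cardinality:
  T → 6
  U → 4
  (T ⋈[h=c] U) → 3
  σ[c<=8]((T ⋈[h=c] U)) → 2

== RESULT ==
g | h | c | v
3 | 5 | 5 | p
3 | 5 | 5 | t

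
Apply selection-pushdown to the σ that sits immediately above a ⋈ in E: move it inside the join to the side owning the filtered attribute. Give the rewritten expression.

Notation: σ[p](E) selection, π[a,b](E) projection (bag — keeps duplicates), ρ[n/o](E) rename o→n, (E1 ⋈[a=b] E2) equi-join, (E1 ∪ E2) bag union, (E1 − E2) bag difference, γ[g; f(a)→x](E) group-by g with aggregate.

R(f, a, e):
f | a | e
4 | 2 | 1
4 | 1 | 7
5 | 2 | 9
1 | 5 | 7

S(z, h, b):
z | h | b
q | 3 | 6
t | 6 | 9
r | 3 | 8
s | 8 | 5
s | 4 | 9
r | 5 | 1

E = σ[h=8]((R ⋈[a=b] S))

σ filters on h, owned by the right side.
E' = (R ⋈[a=b] σ[h=8](S))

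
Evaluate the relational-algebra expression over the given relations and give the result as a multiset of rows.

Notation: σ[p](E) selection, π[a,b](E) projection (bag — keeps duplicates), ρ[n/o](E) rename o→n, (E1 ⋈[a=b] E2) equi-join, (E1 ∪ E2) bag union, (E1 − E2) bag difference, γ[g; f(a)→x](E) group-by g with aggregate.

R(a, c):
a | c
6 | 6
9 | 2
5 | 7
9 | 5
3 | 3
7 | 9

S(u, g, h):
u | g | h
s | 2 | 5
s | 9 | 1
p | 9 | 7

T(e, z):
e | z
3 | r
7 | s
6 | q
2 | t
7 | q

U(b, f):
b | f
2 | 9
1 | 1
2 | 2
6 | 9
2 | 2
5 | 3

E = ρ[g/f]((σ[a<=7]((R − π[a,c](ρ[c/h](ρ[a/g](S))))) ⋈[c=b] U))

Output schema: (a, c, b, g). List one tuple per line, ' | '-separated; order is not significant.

Row counts bottom-up:
  R → 6
  S → 3
  ρ[a/g](S) → 3
  ρ[c/h](ρ[a/g](S)) → 3
  π[a,c](ρ[c/h](ρ[a/g](S))) → 3
  (R − π[a,c](ρ[c/h](ρ[a/g](S)))) → 6
  σ[a<=7]((R − π[a,c](ρ[c/h](ρ[a/g](S))))) → 4
  U → 6
  (σ[a<=7]((R − π[a,c](ρ[c/h](ρ[a/g](S))))) ⋈[c=b] U) → 1
  ρ[g/f]((σ[a<=7]((R − π[a,c](ρ[c/h](ρ[a/g](S))))) ⋈[c=b] U)) → 1

== RESULT ==
a | c | b | g
6 | 6 | 6 | 9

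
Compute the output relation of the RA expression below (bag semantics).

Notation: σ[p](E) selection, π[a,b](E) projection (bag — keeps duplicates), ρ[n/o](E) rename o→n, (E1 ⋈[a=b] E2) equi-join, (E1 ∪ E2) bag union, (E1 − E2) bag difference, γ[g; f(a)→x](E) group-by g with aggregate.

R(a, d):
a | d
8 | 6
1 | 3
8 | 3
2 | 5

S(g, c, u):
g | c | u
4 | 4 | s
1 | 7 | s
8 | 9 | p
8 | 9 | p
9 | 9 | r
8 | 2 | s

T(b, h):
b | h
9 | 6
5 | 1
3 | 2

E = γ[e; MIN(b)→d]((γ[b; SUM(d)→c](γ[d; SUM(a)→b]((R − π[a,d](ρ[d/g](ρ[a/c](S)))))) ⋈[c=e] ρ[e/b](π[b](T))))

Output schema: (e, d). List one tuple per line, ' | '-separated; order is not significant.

Subexpression sizes:
  R → 4
  S → 6
  ρ[a/c](S) → 6
  ρ[d/g](ρ[a/c](S)) → 6
  π[a,d](ρ[d/g](ρ[a/c](S))) → 6
  (R − π[a,d](ρ[d/g](ρ[a/c](S)))) → 4
  γ[d; SUM(a)→b]((R − π[a,d](ρ[d/g](ρ[a/c](S))))) → 3
  γ[b; SUM(d)→c](γ[d; SUM(a)→b]((R − π[a,d](ρ[d/g](ρ[a/c](S)))))) → 3
  T → 3
  π[b](T) → 3
  ρ[e/b](π[b](T)) → 3
  (γ[b; SUM(d)→c](γ[d; SUM(a)→b]((R − π[a,d](ρ[d/g](ρ[a/c](S)))))) ⋈[c=e] ρ[e/b](π[b](T))) → 2
  γ[e; MIN(b)→d]((γ[b; SUM(d)→c](γ[d; SUM(a)→b]((R − π[a,d](ρ[d/g](ρ[a/c](S)))))) ⋈[c=e] ρ[e/b](π[b](T)))) → 2

== RESULT ==
e | d
3 | 9
5 | 2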